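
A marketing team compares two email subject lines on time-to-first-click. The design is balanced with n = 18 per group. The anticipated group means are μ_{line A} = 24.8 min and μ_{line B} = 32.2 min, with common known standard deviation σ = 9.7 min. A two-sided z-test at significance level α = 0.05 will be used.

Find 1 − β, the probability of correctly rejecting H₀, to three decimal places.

Power ≈ 0.629

Standardized effect: d = |μ_{line A} − μ_{line B}| / σ = |24.8 − 32.2| / 9.7 = 0.7629
Noncentrality parameter: δ = d·√(n/2) = 0.7629 × √(18/2) = 2.2887
Critical value for a two-sided test at α = 0.05: z_{α/2} = 1.960.
Power = Φ(δ − 1.960) + Φ(−δ − 1.960) = Φ(0.329) + Φ(-4.249) = 0.6288 + 0.0000 = 0.6288.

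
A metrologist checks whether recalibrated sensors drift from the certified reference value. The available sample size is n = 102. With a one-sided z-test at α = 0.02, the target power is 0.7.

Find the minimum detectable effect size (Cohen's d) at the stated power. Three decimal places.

d ≈ 0.255

Required noncentrality: δ = z_{0.02} + z_{0.30} = 2.054 + 0.524 = 2.578.
δ = d·√n ⇒ d = δ/√n = 2.578/√102 = 0.2553.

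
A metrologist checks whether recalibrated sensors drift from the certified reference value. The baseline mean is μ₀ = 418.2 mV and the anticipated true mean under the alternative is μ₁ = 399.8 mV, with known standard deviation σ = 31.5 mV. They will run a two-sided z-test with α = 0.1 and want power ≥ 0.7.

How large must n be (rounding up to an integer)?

Standardized effect: d = |μ₁ − μ₀| / σ = |399.8 − 418.2| / 31.5 = 0.5841
Set Φ(δ − 1.645) = 0.7; then δ − 1.645 = Φ⁻¹(0.7) = 0.524, giving δ = 2.169.
(The Φ(−δ − z_{α/2}) term is vanishingly small for δ > 0 and is dropped in the standard sample-size formula.)
δ = d·√n ⇒ n = (δ/d)² = (2.169 / 0.5841)² = 13.79.
Rounding up, n = 14.

n = 14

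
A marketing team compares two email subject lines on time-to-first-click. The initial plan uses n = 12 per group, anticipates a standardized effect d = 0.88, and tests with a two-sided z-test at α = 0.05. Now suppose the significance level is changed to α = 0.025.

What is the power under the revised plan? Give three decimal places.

δ = d·√(n/2) = 0.88 × √(12/2) = 2.1556 (unchanged). New critical value: z_{0.0125} = 2.241.
Revised power = Φ(δ − 2.241) + Φ(−δ − 2.241) = Φ(-0.086) + Φ(-4.397) = 0.4658 + 0.0000 = 0.4658.

Power ≈ 0.466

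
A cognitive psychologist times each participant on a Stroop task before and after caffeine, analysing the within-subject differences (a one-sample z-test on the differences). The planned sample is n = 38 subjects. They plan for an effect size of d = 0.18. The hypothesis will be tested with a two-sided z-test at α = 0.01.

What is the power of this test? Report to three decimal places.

Noncentrality parameter: δ = d·√n = 0.18 × √38 = 1.1096
Critical value for a two-sided test at α = 0.01: z_{α/2} = 2.576.
Power = Φ(δ − 2.576) + Φ(−δ − 2.576) = Φ(-1.466) + Φ(-3.685) = 0.0713 + 0.0001 = 0.0714.

Power ≈ 0.071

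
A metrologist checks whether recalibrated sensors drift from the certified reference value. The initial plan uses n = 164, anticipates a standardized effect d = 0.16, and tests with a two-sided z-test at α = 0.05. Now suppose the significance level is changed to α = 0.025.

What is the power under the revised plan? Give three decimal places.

Power ≈ 0.424

δ = d·√n = 0.16 × √164 = 2.0490 (unchanged). New critical value: z_{0.0125} = 2.241.
Revised power = Φ(δ − 2.241) + Φ(−δ − 2.241) = Φ(-0.192) + Φ(-4.290) = 0.4237 + 0.0000 = 0.4237.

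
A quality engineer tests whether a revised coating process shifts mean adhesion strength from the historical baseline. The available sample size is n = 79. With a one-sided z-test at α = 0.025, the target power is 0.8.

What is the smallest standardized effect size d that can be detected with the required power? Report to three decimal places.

d ≈ 0.315

Need Φ(δ − 1.960) = 0.8, so δ = 1.960 + 0.842 = 2.802.
δ = d·√n ⇒ d = δ/√n = 2.802/√79 = 0.3152.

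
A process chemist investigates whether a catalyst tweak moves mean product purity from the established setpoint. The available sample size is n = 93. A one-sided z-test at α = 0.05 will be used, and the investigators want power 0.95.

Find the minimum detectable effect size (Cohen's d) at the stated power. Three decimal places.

Need Φ(δ − 1.645) = 0.95, so δ = 1.645 + 1.645 = 3.290.
δ = d·√n ⇒ d = δ/√n = 3.290/√93 = 0.3411.

d ≈ 0.341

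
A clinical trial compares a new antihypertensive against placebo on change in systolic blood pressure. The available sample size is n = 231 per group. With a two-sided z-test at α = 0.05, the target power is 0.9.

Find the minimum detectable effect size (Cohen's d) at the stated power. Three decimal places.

Required noncentrality: δ = z_{0.025} + z_{0.10} = 1.960 + 1.282 = 3.242.
(The second rejection-region term Φ(−δ − z_{α/2}) is negligible and dropped.)
δ = d·√(n/2) ⇒ d = δ/√(n/2) = 3.242/√(231/2) = 0.3016.

d ≈ 0.302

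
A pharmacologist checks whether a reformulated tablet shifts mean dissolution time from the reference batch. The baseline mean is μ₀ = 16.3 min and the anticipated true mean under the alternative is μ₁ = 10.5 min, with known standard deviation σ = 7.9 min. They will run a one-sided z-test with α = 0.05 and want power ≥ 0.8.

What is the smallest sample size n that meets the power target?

n = 12

Standardized effect: d = |μ₁ − μ₀| / σ = |10.5 − 16.3| / 7.9 = 0.7342
Set Φ(δ − 1.645) = 0.8; then δ − 1.645 = Φ⁻¹(0.8) = 0.842, giving δ = 2.486.
δ = d·√n ⇒ n = (δ/d)² = (2.486 / 0.7342)² = 11.47.
Rounding up, n = 12.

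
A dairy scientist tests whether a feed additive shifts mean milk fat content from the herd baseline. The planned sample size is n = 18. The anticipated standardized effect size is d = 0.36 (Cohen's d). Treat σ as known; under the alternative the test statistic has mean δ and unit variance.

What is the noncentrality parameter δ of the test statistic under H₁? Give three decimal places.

δ = d·√n = 0.36 × √18 = 1.5274

δ ≈ 1.527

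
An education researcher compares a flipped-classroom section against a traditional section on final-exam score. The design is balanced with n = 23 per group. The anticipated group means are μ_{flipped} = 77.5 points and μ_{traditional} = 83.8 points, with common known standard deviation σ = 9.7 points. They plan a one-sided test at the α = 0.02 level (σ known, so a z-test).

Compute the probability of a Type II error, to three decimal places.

β ≈ 0.441

Standardized effect: d = |μ_{flipped} − μ_{traditional}| / σ = |77.5 − 83.8| / 9.7 = 0.6495
Noncentrality parameter: δ = d·√(n/2) = 0.6495 × √(23/2) = 2.2025
Critical value for a one-sided test at α = 0.02: z_α = 2.054.
Power = Φ(δ − 2.054) = Φ(0.149) = 0.5591.
Type II error: β = 1 − power = 1 − 0.5591 = 0.4409.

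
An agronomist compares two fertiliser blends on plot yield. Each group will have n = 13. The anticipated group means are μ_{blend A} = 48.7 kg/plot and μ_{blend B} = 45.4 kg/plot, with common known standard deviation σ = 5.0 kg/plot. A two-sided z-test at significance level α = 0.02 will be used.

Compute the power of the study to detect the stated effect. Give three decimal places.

Standardized effect: d = |μ_{blend A} − μ_{blend B}| / σ = |48.7 − 45.4| / 5.0 = 0.6600
Noncentrality parameter: δ = d·√(n/2) = 0.6600 × √(13/2) = 1.6827
Critical value for a two-sided test at α = 0.02: z_{α/2} = 2.326.
Power = Φ(δ − 2.326) + Φ(−δ − 2.326) = Φ(-0.644) + Φ(-4.009) = 0.2599 + 0.0000 = 0.2599.

Power ≈ 0.260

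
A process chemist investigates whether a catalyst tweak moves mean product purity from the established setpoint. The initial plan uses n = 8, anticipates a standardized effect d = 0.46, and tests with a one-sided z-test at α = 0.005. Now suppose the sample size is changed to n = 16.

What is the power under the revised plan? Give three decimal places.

With n = 16: δ = d·√n = 0.46 × √16 = 1.8400. Critical value z_{0.005} = 2.576.
Revised power = P(Z > 2.576 − δ) = Φ(-0.736) = 0.2309.

Power ≈ 0.231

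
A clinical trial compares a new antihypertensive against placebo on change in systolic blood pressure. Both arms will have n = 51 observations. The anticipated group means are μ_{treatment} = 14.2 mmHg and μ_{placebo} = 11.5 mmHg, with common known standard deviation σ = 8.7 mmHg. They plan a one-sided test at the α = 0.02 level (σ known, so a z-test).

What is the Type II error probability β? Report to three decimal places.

Standardized effect: d = |μ_{treatment} − μ_{placebo}| / σ = |14.2 − 11.5| / 8.7 = 0.3103
Noncentrality parameter: δ = d·√(n/2) = 0.3103 × √(51/2) = 1.5672
One-sided α = 0.02 → critical value z_{0.02} = 2.054.
Power = P(Z > 2.054 − δ) = Φ(-0.487) = 0.3133.
Type II error: β = 1 − power = 1 − 0.3133 = 0.6867.

β ≈ 0.687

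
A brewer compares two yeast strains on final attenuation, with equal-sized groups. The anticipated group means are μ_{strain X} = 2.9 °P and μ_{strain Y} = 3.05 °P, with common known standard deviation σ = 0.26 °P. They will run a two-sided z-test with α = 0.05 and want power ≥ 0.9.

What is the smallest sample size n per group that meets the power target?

Standardized effect: d = |μ_{strain X} − μ_{strain Y}| / σ = |2.9 − 3.05| / 0.26 = 0.5769
For power 0.9 need Φ(δ − z_{0.025}) = 0.9, so δ = z_{0.025} + z_{0.10} = 1.960 + 1.282 = 3.242.
(Ignoring the negligible lower-tail rejection probability gives the usual closed-form inversion.)
δ = d·√(n/2) ⇒ n = 2(δ/d)² = 2 × (3.242 / 0.5769)² = 63.14.
Round up to the next whole unit.

n = 64 per group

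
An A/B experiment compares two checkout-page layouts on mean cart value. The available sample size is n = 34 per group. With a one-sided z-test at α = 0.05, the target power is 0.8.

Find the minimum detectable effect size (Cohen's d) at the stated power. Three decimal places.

d ≈ 0.603

Required noncentrality: δ = z_{0.05} + z_{0.20} = 1.645 + 0.842 = 2.486.
δ = d·√(n/2) ⇒ d = δ/√(n/2) = 2.486/√(34/2) = 0.6031.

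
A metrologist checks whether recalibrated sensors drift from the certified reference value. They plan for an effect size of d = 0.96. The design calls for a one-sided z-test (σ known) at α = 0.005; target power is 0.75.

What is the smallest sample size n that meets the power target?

n = 12

For power 0.75 need Φ(δ − z_{0.005}) = 0.75, so δ = z_{0.005} + z_{0.25} = 2.576 + 0.674 = 3.250.
δ = d·√n ⇒ n = (δ/d)² = (3.250 / 0.96)² = 11.46.
Rounding up, n = 12.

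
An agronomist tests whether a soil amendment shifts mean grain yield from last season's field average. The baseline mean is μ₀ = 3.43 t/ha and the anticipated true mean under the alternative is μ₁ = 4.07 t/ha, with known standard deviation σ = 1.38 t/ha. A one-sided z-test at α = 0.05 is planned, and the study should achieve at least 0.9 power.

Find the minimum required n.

Standardized effect: d = |μ₁ − μ₀| / σ = |4.07 − 3.43| / 1.38 = 0.4638
Set Φ(δ − 1.645) = 0.9; then δ − 1.645 = Φ⁻¹(0.9) = 1.282, giving δ = 2.926.
δ = d·√n ⇒ n = (δ/d)² = (2.926 / 0.4638)² = 39.82.
Rounding up, n = 40.

n = 40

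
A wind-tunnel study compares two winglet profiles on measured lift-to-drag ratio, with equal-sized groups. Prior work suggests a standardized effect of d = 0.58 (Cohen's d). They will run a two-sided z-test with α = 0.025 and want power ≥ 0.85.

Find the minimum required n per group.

n = 64 per group

For power 0.85 need Φ(δ − z_{0.0125}) = 0.85, so δ = z_{0.0125} + z_{0.15} = 2.241 + 1.036 = 3.278.
(The Φ(−δ − z_{α/2}) term is vanishingly small for δ > 0 and is dropped in the standard sample-size formula.)
δ = d·√(n/2) ⇒ n = 2(δ/d)² = 2 × (3.278 / 0.58)² = 63.88.
Rounding up, n = 64 per group.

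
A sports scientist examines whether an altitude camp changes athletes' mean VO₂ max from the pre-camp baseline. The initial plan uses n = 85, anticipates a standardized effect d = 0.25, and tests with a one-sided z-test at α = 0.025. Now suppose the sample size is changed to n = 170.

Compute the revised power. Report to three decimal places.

Power ≈ 0.903

With n = 170: δ = d·√n = 0.25 × √170 = 3.2596. Critical value z_{0.025} = 1.960.
Revised power = P(Z > 1.960 − δ) = Φ(1.300) = 0.9031.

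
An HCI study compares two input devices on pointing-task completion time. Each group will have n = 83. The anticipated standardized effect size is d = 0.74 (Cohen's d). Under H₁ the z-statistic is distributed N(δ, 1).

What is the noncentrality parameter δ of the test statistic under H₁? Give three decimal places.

δ = d·√(n/2) = 0.74 × √(83/2) = 4.7671

δ ≈ 4.767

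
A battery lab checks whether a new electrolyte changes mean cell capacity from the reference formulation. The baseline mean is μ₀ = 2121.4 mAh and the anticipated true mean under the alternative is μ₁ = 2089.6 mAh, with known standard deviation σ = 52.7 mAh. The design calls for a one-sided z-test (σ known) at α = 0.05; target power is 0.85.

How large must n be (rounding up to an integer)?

n = 20

Standardized effect: d = |μ₁ − μ₀| / σ = |2089.6 − 2121.4| / 52.7 = 0.6034
For power 0.85 need Φ(δ − z_{0.05}) = 0.85, so δ = z_{0.05} + z_{0.15} = 1.645 + 1.036 = 2.681.
δ = d·√n ⇒ n = (δ/d)² = (2.681 / 0.6034)² = 19.74.
Round up to the next whole unit.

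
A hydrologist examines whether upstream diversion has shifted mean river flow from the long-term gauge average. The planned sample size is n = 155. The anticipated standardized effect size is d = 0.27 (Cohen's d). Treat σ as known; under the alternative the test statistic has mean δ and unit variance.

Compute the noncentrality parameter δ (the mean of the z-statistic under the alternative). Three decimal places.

δ ≈ 3.361

δ = d·√n = 0.27 × √155 = 3.3615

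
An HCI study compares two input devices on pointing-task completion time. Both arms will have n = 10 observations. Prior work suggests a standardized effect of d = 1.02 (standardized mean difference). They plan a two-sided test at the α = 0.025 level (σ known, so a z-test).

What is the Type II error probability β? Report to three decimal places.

β ≈ 0.484

Noncentrality parameter: λ = d·√(n/2) = 1.02 × √(10/2) = 2.2808
Critical value for a two-sided test at α = 0.025: z_{α/2} = 2.241.
Power = Φ(λ − 2.241) + Φ(−λ − 2.241) = Φ(0.039) + Φ(-4.522) = 0.5157 + 0.0000 = 0.5157.
Type II error: β = 1 − power = 1 − 0.5157 = 0.4843.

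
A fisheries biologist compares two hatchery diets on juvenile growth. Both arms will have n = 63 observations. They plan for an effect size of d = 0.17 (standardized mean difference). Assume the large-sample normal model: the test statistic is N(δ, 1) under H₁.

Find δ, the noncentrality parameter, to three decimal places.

δ ≈ 0.954

The noncentrality parameter scales effect size by the design's sample-size factor: δ = d·√(n/2) = 0.17 × √(63/2) = 0.9541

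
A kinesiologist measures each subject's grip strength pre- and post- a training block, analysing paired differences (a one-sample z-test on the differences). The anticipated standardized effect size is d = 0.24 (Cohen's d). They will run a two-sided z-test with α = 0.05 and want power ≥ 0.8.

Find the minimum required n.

For power 0.8 need Φ(δ − z_{0.025}) = 0.8, so δ = z_{0.025} + z_{0.20} = 1.960 + 0.842 = 2.802.
(The Φ(−δ − z_{α/2}) term is vanishingly small for δ > 0 and is dropped in the standard sample-size formula.)
δ = d·√n ⇒ n = (δ/d)² = (2.802 / 0.24)² = 136.27.
Round up to the next whole unit.

n = 137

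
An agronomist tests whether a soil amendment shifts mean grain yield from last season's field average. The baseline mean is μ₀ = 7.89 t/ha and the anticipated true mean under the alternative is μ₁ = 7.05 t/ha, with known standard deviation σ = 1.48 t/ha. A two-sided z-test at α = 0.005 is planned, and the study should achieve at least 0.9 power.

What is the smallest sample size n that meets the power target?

n = 52

Standardized effect: d = |μ₁ − μ₀| / σ = |7.05 − 7.89| / 1.48 = 0.5676
Set Φ(δ − 2.807) = 0.9; then δ − 2.807 = Φ⁻¹(0.9) = 1.282, giving δ = 4.089.
(For δ > 0 the lower-tail rejection region contributes negligibly to power, so the one-term inversion is standard.)
δ = d·√n ⇒ n = (δ/d)² = (4.089 / 0.5676)² = 51.89.
Rounding up, n = 52.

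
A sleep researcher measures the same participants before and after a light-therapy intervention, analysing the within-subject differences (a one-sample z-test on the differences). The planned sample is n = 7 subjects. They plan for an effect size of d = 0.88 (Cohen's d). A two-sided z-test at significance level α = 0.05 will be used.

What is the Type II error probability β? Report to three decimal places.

Noncentrality parameter: δ = d·√n = 0.88 × √7 = 2.3283
Two-sided α = 0.05 → critical value z_{0.025} = 1.960.
Power = Φ(δ − 1.960) + Φ(−δ − 1.960) = Φ(0.368) + Φ(-4.288) = 0.6437 + 0.0000 = 0.6437.
Type II error: β = 1 − power = 1 − 0.6437 = 0.3563.

β ≈ 0.356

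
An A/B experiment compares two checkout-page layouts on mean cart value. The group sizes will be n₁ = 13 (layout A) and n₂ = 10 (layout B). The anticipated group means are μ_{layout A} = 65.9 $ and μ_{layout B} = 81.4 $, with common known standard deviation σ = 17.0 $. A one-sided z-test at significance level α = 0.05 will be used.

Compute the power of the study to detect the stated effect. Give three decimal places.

Power ≈ 0.699

Standardized effect: d = |μ_{layout A} − μ_{layout B}| / σ = |65.9 − 81.4| / 17.0 = 0.9118
Noncentrality parameter: δ = d / √(1/n₁ + 1/n₂) = 0.9118 / √(1/13 + 1/10) = 2.1677
One-sided α = 0.05 → critical value z_{0.05} = 1.645.
Power = P(Z > 1.645 − δ) = Φ(0.523) = 0.6994.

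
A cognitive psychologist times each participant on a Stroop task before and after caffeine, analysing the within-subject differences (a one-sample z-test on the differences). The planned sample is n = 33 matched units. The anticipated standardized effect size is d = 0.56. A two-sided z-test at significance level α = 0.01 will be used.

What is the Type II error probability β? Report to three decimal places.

β ≈ 0.261

Noncentrality parameter: δ = d·√n = 0.56 × √33 = 3.2170
Two-sided α = 0.01 → critical value z_{0.005} = 2.576.
Power = Φ(δ − 2.576) + Φ(−δ − 2.576) = Φ(0.641) + Φ(-5.793) = 0.7393 + 0.0000 = 0.7393.
Type II error: β = 1 − power = 1 − 0.7393 = 0.2607.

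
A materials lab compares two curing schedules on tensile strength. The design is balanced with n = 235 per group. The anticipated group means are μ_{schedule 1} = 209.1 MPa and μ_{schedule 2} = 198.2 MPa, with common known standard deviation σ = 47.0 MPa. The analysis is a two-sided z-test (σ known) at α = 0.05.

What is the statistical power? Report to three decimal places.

Standardized effect: d = |μ_{schedule 1} − μ_{schedule 2}| / σ = |209.1 − 198.2| / 47.0 = 0.2319
Noncentrality parameter: δ = d·√(n/2) = 0.2319 × √(235/2) = 2.5139
Two-sided α = 0.05 → critical value z_{0.025} = 1.960.
Power = Φ(δ − 1.960) + Φ(−δ − 1.960) = Φ(0.554) + Φ(-4.474) = 0.7102 + 0.0000 = 0.7102.

Power ≈ 0.710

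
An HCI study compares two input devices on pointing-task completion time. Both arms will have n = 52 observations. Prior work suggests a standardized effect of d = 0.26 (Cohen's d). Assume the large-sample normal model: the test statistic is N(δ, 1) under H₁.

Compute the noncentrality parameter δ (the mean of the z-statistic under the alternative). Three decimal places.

δ = d·√(n/2) = 0.26 × √(52/2) = 1.3257

δ ≈ 1.326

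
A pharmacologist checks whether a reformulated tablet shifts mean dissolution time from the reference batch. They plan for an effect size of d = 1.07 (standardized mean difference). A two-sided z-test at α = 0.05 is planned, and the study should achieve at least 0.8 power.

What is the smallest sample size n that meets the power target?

Set Φ(δ − 1.960) = 0.8; then δ − 1.960 = Φ⁻¹(0.8) = 0.842, giving δ = 2.802.
(Ignoring the negligible lower-tail rejection probability gives the usual closed-form inversion.)
δ = d·√n ⇒ n = (δ/d)² = (2.802 / 1.07)² = 6.86.
Rounding up, n = 7.

n = 7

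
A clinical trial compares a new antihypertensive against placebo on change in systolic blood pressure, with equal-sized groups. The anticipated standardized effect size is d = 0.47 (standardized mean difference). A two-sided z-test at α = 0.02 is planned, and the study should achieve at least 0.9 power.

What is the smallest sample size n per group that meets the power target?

Set Φ(δ − 2.326) = 0.9; then δ − 2.326 = Φ⁻¹(0.9) = 1.282, giving δ = 3.608.
(The Φ(−δ − z_{α/2}) term is vanishingly small for δ > 0 and is dropped in the standard sample-size formula.)
δ = d·√(n/2) ⇒ n = 2(δ/d)² = 2 × (3.608 / 0.47)² = 117.85.
Rounding up, n = 118 per group.

n = 118 per group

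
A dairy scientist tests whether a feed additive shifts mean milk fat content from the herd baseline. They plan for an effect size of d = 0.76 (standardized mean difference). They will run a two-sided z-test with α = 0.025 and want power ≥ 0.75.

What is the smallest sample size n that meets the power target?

n = 15

Set Φ(δ − 2.241) = 0.75; then δ − 2.241 = Φ⁻¹(0.75) = 0.674, giving δ = 2.916.
(For δ > 0 the lower-tail rejection region contributes negligibly to power, so the one-term inversion is standard.)
δ = d·√n ⇒ n = (δ/d)² = (2.916 / 0.76)² = 14.72.
Rounding up, n = 15.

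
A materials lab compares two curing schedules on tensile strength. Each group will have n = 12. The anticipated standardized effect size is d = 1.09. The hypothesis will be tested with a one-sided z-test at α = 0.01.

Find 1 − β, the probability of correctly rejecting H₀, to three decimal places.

Power ≈ 0.634

Noncentrality parameter: δ = d·√(n/2) = 1.09 × √(12/2) = 2.6699
One-sided α = 0.01 → critical value z_{0.01} = 2.326.
Power = P(Z > 2.326 − δ) = Φ(0.344) = 0.6344.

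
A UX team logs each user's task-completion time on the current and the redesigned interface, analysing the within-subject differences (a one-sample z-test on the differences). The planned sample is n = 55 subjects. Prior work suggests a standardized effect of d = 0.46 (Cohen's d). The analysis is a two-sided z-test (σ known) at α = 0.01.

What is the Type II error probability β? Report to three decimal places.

Noncentrality parameter: δ = d·√n = 0.46 × √55 = 3.4115
Two-sided α = 0.01 → critical value z_{0.005} = 2.576.
Power = Φ(δ − 2.576) + Φ(−δ − 2.576) = Φ(0.836) + Φ(-5.987) = 0.7983 + 0.0000 = 0.7983.
Type II error: β = 1 − power = 1 − 0.7983 = 0.2017.

β ≈ 0.202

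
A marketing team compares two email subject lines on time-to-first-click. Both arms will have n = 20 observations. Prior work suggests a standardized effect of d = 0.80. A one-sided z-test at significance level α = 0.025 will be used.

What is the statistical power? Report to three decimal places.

Noncentrality parameter: δ = d·√(n/2) = 0.80 × √(20/2) = 2.5298
One-sided α = 0.025 → critical value z_{0.025} = 1.960.
Power = Φ(δ − 1.960) = Φ(0.570) = 0.7156.

Power ≈ 0.716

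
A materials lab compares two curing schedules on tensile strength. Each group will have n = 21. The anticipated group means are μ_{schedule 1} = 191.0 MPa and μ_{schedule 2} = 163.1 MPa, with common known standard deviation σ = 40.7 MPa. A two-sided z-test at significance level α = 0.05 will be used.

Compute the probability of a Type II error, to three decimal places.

Standardized effect: d = |μ_{schedule 1} − μ_{schedule 2}| / σ = |191.0 − 163.1| / 40.7 = 0.6855
Noncentrality parameter: δ = d·√(n/2) = 0.6855 × √(21/2) = 2.2213
Two-sided α = 0.05 → critical value z_{0.025} = 1.960.
Power = Φ(δ − 1.960) + Φ(−δ − 1.960) = Φ(0.261) + Φ(-4.181) = 0.6031 + 0.0000 = 0.6031.
Type II error: β = 1 − power = 1 − 0.6031 = 0.3969.

β ≈ 0.397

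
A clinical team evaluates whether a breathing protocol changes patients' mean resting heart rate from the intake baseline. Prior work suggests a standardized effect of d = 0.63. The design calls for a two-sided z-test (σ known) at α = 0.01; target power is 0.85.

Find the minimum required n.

For power 0.85 need Φ(δ − z_{0.005}) = 0.85, so δ = z_{0.005} + z_{0.15} = 2.576 + 1.036 = 3.612.
(For δ > 0 the lower-tail rejection region contributes negligibly to power, so the one-term inversion is standard.)
δ = d·√n ⇒ n = (δ/d)² = (3.612 / 0.63)² = 32.88.
Round up to the next whole unit.

n = 33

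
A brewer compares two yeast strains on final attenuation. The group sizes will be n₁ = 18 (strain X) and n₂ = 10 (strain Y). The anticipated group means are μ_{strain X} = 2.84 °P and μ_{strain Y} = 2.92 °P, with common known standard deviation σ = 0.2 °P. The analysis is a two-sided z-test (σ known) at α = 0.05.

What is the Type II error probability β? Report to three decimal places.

β ≈ 0.826

Standardized effect: d = |μ_{strain X} − μ_{strain Y}| / σ = |2.84 − 2.92| / 0.2 = 0.4000
Noncentrality parameter: δ = d / √(1/n₁ + 1/n₂) = 0.4000 / √(1/18 + 1/10) = 1.0142
Two-sided α = 0.05 → critical value z_{0.025} = 1.960.
Power = Φ(δ − 1.960) + Φ(−δ − 1.960) = Φ(-0.946) + Φ(-2.974) = 0.1721 + 0.0015 = 0.1736.
Type II error: β = 1 − power = 1 − 0.1736 = 0.8264.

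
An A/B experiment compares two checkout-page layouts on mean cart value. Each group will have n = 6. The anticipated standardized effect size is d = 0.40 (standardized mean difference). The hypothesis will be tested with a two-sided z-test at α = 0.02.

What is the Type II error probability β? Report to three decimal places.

β ≈ 0.948

Noncentrality parameter: δ = d·√(n/2) = 0.40 × √(6/2) = 0.6928
Critical value for a two-sided test at α = 0.02: z_{α/2} = 2.326.
Power = Φ(δ − 2.326) + Φ(−δ − 2.326) = Φ(-1.634) + Φ(-3.019) = 0.0512 + 0.0013 = 0.0524.
Type II error: β = 1 − power = 1 − 0.0524 = 0.9476.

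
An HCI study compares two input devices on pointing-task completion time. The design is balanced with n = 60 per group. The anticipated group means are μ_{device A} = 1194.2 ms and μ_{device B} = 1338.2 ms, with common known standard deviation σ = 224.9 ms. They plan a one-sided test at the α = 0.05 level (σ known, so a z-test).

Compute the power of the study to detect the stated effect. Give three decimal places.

Power ≈ 0.969

Standardized effect: d = |μ_{device A} − μ_{device B}| / σ = |1194.2 − 1338.2| / 224.9 = 0.6403
Noncentrality parameter: δ = d·√(n/2) = 0.6403 × √(60/2) = 3.5070
Critical value for a one-sided test at α = 0.05: z_α = 1.645.
Power = P(Z > 1.645 − δ) = Φ(1.862) = 0.9687.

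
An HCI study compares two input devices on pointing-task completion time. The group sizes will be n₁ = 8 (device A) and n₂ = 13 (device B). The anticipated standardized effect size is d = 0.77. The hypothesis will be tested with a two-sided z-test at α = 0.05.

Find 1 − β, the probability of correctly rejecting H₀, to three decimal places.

Power ≈ 0.403

Noncentrality parameter: δ = d / √(1/n₁ + 1/n₂) = 0.77 / √(1/8 + 1/13) = 1.7136
Critical value for a two-sided test at α = 0.05: z_{α/2} = 1.960.
Power = Φ(δ − 1.960) + Φ(−δ − 1.960) = Φ(-0.246) + Φ(-3.674) = 0.4027 + 0.0001 = 0.4028.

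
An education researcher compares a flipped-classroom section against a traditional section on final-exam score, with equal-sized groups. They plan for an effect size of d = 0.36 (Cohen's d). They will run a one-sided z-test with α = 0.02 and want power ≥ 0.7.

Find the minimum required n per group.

n = 103 per group

Set Φ(δ − 2.054) = 0.7; then δ − 2.054 = Φ⁻¹(0.7) = 0.524, giving δ = 2.578.
δ = d·√(n/2) ⇒ n = 2(δ/d)² = 2 × (2.578 / 0.36)² = 102.57.
Rounding up, n = 103 per group.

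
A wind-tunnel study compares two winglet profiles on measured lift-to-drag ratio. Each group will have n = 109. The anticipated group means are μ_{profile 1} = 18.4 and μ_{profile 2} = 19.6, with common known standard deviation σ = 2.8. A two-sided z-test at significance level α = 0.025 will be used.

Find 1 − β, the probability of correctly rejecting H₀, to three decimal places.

Standardized effect: d = |μ_{profile 1} − μ_{profile 2}| / σ = |18.4 − 19.6| / 2.8 = 0.4286
Noncentrality parameter: δ = d·√(n/2) = 0.4286 × √(109/2) = 3.1639
Two-sided α = 0.025 → critical value z_{0.0125} = 2.241.
Power = Φ(δ − 2.241) + Φ(−δ − 2.241) = Φ(0.922) + Φ(-5.405) = 0.8219 + 0.0000 = 0.8219.

Power ≈ 0.822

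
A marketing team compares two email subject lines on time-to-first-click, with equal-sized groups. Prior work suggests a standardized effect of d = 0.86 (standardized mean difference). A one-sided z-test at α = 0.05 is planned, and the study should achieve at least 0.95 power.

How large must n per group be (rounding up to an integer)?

n = 30 per group

For power 0.95 need Φ(δ − z_{0.05}) = 0.95, so δ = z_{0.05} + z_{0.05} = 1.645 + 1.645 = 3.290.
δ = d·√(n/2) ⇒ n = 2(δ/d)² = 2 × (3.290 / 0.86)² = 29.26.
Rounding up, n = 30 per group.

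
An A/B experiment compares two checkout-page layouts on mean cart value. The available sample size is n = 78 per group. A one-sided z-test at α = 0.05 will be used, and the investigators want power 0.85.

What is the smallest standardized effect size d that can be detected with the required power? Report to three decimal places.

Need Φ(δ − 1.645) = 0.85, so δ = 1.645 + 1.036 = 2.681.
δ = d·√(n/2) ⇒ d = δ/√(n/2) = 2.681/√(78/2) = 0.4293.

d ≈ 0.429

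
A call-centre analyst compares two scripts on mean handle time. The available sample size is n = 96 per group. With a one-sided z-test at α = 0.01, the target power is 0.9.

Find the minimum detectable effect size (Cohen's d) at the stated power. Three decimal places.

d ≈ 0.521

Need Φ(δ − 2.326) = 0.9, so δ = 2.326 + 1.282 = 3.608.
δ = d·√(n/2) ⇒ d = δ/√(n/2) = 3.608/√(96/2) = 0.5208.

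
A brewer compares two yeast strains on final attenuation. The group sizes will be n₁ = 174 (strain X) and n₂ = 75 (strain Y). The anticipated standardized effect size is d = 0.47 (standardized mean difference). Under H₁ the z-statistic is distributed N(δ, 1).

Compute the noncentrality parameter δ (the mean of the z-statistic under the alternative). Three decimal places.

δ = d / √(1/n₁ + 1/n₂) = 0.47 / √(1/174 + 1/75) = 3.4025

δ ≈ 3.403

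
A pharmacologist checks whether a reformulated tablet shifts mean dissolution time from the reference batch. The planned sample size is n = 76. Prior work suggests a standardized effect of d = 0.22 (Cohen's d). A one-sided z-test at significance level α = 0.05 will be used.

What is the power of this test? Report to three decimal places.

Noncentrality parameter: δ = d·√n = 0.22 × √76 = 1.9179
One-sided α = 0.05 → critical value z_{0.05} = 1.645.
Power = Φ(δ − 1.645) = Φ(0.273) = 0.6076.

Power ≈ 0.608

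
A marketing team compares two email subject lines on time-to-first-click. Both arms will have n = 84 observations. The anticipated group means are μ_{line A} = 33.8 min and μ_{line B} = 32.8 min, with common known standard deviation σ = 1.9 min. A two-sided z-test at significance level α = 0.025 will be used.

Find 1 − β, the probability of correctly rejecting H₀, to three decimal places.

Standardized effect: d = |μ_{line A} − μ_{line B}| / σ = |33.8 − 32.8| / 1.9 = 0.5263
Noncentrality parameter: δ = d·√(n/2) = 0.5263 × √(84/2) = 3.4109
Critical value for a two-sided test at α = 0.025: z_{α/2} = 2.241.
Power = Φ(δ − 2.241) + Φ(−δ − 2.241) = Φ(1.170) + Φ(-5.652) = 0.8789 + 0.0000 = 0.8789.

Power ≈ 0.879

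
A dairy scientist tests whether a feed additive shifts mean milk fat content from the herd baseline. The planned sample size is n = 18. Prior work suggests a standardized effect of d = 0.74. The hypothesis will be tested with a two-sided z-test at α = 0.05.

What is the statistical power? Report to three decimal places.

Power ≈ 0.881

Noncentrality parameter: δ = d·√n = 0.74 × √18 = 3.1396
Critical value for a two-sided test at α = 0.05: z_{α/2} = 1.960.
Power = Φ(δ − 1.960) + Φ(−δ − 1.960) = Φ(1.180) + Φ(-5.100) = 0.8809 + 0.0000 = 0.8809.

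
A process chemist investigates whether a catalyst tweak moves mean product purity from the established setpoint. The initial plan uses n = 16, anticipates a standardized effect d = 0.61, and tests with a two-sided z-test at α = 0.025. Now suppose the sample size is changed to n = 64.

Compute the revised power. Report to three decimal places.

Power ≈ 0.996

With n = 64: δ = d·√n = 0.61 × √64 = 4.8800. Critical value z_{0.0125} = 2.241.
Revised power = Φ(δ − 2.241) + Φ(−δ − 2.241) = Φ(2.639) + Φ(-7.121) = 0.9958 + 0.0000 = 0.9958.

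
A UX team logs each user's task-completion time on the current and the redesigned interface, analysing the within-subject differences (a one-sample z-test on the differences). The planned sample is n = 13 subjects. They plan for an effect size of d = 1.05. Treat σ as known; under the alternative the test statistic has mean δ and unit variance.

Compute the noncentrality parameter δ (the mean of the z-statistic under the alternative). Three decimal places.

The noncentrality parameter scales effect size by the design's sample-size factor: δ = d·√n = 1.05 × √13 = 3.7858

δ ≈ 3.786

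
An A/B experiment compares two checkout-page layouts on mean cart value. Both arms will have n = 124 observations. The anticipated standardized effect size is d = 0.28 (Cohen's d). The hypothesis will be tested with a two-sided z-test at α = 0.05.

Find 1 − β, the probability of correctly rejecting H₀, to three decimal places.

Noncentrality parameter: δ = d·√(n/2) = 0.28 × √(124/2) = 2.2047
Two-sided α = 0.05 → critical value z_{0.025} = 1.960.
Power = Φ(δ − 1.960) + Φ(−δ − 1.960) = Φ(0.245) + Φ(-4.165) = 0.5967 + 0.0000 = 0.5967.

Power ≈ 0.597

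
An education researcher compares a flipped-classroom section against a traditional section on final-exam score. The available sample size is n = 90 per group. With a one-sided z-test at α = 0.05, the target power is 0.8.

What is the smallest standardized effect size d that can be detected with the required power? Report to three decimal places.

Need Φ(δ − 1.645) = 0.8, so δ = 1.645 + 0.842 = 2.486.
δ = d·√(n/2) ⇒ d = δ/√(n/2) = 2.486/√(90/2) = 0.3707.

d ≈ 0.371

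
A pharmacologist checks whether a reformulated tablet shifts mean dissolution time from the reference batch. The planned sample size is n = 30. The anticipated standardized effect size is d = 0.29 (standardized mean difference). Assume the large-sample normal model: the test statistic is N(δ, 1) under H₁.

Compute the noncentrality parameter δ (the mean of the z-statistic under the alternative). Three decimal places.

The noncentrality parameter scales effect size by the design's sample-size factor: δ = d·√n = 0.29 × √30 = 1.5884

δ ≈ 1.588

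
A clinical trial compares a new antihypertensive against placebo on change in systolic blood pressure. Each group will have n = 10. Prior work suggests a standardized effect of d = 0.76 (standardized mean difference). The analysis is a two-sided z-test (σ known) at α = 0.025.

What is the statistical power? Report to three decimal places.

Power ≈ 0.294

Noncentrality parameter: δ = d·√(n/2) = 0.76 × √(10/2) = 1.6994
Critical value for a two-sided test at α = 0.025: z_{α/2} = 2.241.
Power = Φ(δ − 2.241) + Φ(−δ − 2.241) = Φ(-0.542) + Φ(-3.941) = 0.2939 + 0.0000 = 0.2940.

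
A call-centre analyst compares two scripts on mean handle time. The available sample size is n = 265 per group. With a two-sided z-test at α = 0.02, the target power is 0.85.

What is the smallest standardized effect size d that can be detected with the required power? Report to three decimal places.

d ≈ 0.292

Need Φ(δ − 2.326) = 0.85, so δ = 2.326 + 1.036 = 3.363.
(Lower-tail contribution to power is negligible for δ > 0.)
δ = d·√(n/2) ⇒ d = δ/√(n/2) = 3.363/√(265/2) = 0.2921.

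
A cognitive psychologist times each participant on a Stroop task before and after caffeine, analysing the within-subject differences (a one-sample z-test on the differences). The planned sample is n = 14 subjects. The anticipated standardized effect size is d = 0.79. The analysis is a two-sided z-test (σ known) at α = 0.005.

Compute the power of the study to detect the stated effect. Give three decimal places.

Power ≈ 0.559

Noncentrality parameter: δ = d·√n = 0.79 × √14 = 2.9559
Two-sided α = 0.005 → critical value z_{0.0025} = 2.807.
Power = Φ(δ − 2.807) + Φ(−δ − 2.807) = Φ(0.149) + Φ(-5.763) = 0.5592 + 0.0000 = 0.5592.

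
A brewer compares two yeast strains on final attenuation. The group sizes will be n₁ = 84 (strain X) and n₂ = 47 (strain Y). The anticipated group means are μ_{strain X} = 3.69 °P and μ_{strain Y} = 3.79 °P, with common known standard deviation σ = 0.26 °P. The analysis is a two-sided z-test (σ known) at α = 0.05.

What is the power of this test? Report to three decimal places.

Standardized effect: d = |μ_{strain X} − μ_{strain Y}| / σ = |3.69 − 3.79| / 0.26 = 0.3846
Noncentrality parameter: δ = d / √(1/n₁ + 1/n₂) = 0.3846 / √(1/84 + 1/47) = 2.1114
Critical value for a two-sided test at α = 0.05: z_{α/2} = 1.960.
Power = Φ(δ − 1.960) + Φ(−δ − 1.960) = Φ(0.151) + Φ(-4.071) = 0.5602 + 0.0000 = 0.5602.

Power ≈ 0.560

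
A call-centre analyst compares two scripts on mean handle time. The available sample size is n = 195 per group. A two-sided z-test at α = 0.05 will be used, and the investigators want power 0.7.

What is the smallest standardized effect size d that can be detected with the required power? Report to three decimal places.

Need Φ(δ − 1.960) = 0.7, so δ = 1.960 + 0.524 = 2.484.
(The second rejection-region term Φ(−δ − z_{α/2}) is negligible and dropped.)
δ = d·√(n/2) ⇒ d = δ/√(n/2) = 2.484/√(195/2) = 0.2516.

d ≈ 0.252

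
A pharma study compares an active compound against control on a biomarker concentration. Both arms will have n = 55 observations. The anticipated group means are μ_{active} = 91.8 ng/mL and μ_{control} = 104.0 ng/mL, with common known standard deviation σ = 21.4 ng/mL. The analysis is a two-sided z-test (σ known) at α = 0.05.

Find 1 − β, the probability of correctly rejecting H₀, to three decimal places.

Standardized effect: d = |μ_{active} − μ_{control}| / σ = |91.8 − 104.0| / 21.4 = 0.5701
Noncentrality parameter: δ = d·√(n/2) = 0.5701 × √(55/2) = 2.9896
Two-sided α = 0.05 → critical value z_{0.025} = 1.960.
Power = Φ(δ − 1.960) + Φ(−δ − 1.960) = Φ(1.030) + Φ(-4.950) = 0.8484 + 0.0000 = 0.8484.

Power ≈ 0.848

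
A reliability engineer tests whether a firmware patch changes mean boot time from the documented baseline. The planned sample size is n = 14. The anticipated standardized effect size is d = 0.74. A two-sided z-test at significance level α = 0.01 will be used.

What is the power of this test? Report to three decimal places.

Power ≈ 0.577

Noncentrality parameter: δ = d·√n = 0.74 × √14 = 2.7688
Two-sided α = 0.01 → critical value z_{0.005} = 2.576.
Power = Φ(δ − 2.576) + Φ(−δ − 2.576) = Φ(0.193) + Φ(-5.345) = 0.5765 + 0.0000 = 0.5765.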